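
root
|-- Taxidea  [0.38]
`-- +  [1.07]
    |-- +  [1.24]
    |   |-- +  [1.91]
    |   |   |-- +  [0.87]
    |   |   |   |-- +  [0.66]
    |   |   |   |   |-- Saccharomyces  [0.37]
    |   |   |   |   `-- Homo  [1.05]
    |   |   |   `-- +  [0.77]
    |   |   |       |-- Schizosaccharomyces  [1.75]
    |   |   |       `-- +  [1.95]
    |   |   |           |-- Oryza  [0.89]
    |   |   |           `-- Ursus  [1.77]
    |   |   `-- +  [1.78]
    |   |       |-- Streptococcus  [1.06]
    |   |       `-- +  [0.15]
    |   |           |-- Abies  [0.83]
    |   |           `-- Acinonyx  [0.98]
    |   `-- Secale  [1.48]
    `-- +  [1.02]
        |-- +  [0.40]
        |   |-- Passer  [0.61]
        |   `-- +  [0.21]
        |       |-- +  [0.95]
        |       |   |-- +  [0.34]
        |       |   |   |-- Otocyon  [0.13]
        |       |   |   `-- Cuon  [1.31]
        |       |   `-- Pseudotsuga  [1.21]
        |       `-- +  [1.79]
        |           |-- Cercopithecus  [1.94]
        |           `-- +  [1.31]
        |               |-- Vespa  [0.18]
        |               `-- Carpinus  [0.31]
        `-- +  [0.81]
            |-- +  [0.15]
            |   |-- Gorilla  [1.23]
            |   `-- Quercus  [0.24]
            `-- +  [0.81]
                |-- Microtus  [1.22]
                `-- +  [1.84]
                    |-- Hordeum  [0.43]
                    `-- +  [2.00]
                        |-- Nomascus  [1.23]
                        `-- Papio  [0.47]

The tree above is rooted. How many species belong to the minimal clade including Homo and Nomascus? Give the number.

22

The MRCA of Homo and Nomascus is the node subtending (((((Saccharomyces,Homo),(Schizosaccharomyces,(Oryza,Ursus))),(Streptococcus,(Abies,Acinonyx))),Secale),((Passer,(((Otocyon,Cuon),Pseudotsuga),(Cercopithecus,(Vespa,Carpinus)))),((Gorilla,Quercus),(Microtus,(Hordeum,(Nomascus,Papio)))))).
That clade contains 22 terminal taxa: Abies, Acinonyx, Carpinus, Cercopithecus, Cuon, Gorilla, Homo, Hordeum, Microtus, Nomascus, Oryza, Otocyon, Papio, Passer, Pseudotsuga, Quercus, Saccharomyces, Schizosaccharomyces, Secale, Streptococcus, Ursus, Vespa.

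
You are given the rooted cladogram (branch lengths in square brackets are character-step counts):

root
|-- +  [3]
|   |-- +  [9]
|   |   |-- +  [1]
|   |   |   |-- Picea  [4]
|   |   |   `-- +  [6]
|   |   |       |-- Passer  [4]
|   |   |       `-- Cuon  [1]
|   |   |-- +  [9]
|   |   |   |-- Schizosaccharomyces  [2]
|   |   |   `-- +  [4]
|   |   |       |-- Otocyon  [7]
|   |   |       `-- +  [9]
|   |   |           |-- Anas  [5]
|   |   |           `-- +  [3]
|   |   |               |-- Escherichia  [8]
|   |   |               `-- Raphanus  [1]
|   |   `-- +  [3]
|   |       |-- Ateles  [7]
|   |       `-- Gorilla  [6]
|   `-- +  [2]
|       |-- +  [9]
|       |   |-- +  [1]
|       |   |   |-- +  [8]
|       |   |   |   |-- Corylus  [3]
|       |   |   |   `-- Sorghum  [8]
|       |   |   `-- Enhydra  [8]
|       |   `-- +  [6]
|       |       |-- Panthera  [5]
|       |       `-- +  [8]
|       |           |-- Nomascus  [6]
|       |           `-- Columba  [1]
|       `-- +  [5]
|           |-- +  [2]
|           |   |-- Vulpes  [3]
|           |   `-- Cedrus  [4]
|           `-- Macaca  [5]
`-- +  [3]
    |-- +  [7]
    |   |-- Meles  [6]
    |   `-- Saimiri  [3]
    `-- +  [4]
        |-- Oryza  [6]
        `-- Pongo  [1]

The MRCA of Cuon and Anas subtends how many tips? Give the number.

The MRCA of Cuon and Anas is the node subtending ((Picea,(Passer,Cuon)),(Schizosaccharomyces,(Otocyon,(Anas,(Escherichia,Raphanus)))),(Ateles,Gorilla)).
That clade contains 10 terminal taxa: Anas, Ateles, Cuon, Escherichia, Gorilla, Otocyon, Passer, Picea, Raphanus, Schizosaccharomyces.

10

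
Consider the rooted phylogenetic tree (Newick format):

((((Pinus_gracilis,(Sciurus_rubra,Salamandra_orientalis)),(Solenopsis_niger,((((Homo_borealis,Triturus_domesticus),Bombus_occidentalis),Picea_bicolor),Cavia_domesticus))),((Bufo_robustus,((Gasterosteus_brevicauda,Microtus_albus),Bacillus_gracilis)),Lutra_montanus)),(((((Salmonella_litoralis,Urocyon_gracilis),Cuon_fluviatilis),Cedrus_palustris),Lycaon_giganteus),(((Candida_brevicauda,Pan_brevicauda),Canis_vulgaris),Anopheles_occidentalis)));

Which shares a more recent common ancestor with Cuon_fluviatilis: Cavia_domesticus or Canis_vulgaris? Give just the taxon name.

Canis_vulgaris

The MRCA of Cuon_fluviatilis and Canis_vulgaris subtends (((((Salmonella_litoralis,Urocyon_gracilis),Cuon_fluviatilis),Cedrus_palustris),Lycaon_giganteus),(((Candida_brevicauda,Pan_brevicauda),Canis_vulgaris),Anopheles_occidentalis)) (9 taxa).
The MRCA of Cuon_fluviatilis and Cavia_domesticus is the root, subtending the entire tree (23 taxa).
The first is nested inside the second, so Cuon_fluviatilis shares a more recent common ancestor with Canis_vulgaris.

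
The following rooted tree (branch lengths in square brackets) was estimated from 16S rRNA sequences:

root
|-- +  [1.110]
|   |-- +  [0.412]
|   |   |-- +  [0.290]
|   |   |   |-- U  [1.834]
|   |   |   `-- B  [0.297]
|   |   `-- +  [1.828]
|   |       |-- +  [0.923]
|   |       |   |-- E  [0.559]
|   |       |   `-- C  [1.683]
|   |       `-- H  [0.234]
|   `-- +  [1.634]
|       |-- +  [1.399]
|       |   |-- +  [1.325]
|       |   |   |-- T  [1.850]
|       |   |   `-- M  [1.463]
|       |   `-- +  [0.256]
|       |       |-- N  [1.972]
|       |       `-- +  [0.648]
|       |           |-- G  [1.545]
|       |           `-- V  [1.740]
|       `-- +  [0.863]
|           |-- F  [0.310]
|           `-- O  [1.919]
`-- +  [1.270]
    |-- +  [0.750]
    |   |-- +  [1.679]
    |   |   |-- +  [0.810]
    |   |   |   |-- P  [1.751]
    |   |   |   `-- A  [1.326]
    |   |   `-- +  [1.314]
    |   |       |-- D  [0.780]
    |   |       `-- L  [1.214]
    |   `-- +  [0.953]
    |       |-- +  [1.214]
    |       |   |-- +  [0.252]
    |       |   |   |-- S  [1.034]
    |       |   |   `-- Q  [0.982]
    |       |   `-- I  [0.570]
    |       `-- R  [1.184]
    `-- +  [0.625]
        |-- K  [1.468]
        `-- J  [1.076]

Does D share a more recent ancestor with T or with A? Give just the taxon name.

The MRCA of D and A subtends ((P,A),(D,L)) (4 taxa).
The MRCA of D and T is the root, subtending the entire tree (22 taxa).
The first is nested inside the second, so D shares a more recent common ancestor with A.

A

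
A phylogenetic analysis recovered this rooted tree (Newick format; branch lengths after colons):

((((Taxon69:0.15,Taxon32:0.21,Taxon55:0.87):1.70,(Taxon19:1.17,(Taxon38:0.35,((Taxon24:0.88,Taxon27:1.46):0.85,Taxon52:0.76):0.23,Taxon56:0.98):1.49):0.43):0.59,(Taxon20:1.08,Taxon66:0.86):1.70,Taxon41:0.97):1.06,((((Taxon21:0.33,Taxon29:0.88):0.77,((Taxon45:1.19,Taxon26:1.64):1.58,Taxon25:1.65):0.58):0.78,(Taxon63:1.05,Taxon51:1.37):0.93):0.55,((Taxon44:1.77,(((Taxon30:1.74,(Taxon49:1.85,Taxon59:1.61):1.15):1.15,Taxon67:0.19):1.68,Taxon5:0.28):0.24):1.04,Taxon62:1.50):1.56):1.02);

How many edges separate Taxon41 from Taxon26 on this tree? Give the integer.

The MRCA of Taxon41 and Taxon26 is the root of the tree.
From Taxon41 up to that node: 2 branches. From Taxon26 up to the same node: 6 branches. Total: 2 + 6 = 8.

8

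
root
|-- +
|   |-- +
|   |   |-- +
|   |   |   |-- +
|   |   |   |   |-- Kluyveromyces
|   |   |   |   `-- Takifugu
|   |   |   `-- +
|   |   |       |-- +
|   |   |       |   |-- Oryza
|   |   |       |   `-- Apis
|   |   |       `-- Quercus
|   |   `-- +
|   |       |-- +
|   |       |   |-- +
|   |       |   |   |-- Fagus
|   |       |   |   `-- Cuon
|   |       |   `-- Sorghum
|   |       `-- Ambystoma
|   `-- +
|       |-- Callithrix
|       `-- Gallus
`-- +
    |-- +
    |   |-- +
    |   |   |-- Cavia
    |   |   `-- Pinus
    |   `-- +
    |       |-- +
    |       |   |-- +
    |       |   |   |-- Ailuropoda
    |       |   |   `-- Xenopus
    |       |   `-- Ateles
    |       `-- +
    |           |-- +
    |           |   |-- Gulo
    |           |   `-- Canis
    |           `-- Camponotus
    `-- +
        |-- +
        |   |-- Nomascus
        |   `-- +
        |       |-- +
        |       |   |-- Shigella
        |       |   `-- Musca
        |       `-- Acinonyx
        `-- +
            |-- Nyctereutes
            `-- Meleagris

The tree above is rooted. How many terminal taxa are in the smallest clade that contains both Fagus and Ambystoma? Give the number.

The MRCA of Fagus and Ambystoma is the node subtending (((Fagus,Cuon),Sorghum),Ambystoma).
That clade contains 4 terminal taxa: Ambystoma, Cuon, Fagus, Sorghum.

4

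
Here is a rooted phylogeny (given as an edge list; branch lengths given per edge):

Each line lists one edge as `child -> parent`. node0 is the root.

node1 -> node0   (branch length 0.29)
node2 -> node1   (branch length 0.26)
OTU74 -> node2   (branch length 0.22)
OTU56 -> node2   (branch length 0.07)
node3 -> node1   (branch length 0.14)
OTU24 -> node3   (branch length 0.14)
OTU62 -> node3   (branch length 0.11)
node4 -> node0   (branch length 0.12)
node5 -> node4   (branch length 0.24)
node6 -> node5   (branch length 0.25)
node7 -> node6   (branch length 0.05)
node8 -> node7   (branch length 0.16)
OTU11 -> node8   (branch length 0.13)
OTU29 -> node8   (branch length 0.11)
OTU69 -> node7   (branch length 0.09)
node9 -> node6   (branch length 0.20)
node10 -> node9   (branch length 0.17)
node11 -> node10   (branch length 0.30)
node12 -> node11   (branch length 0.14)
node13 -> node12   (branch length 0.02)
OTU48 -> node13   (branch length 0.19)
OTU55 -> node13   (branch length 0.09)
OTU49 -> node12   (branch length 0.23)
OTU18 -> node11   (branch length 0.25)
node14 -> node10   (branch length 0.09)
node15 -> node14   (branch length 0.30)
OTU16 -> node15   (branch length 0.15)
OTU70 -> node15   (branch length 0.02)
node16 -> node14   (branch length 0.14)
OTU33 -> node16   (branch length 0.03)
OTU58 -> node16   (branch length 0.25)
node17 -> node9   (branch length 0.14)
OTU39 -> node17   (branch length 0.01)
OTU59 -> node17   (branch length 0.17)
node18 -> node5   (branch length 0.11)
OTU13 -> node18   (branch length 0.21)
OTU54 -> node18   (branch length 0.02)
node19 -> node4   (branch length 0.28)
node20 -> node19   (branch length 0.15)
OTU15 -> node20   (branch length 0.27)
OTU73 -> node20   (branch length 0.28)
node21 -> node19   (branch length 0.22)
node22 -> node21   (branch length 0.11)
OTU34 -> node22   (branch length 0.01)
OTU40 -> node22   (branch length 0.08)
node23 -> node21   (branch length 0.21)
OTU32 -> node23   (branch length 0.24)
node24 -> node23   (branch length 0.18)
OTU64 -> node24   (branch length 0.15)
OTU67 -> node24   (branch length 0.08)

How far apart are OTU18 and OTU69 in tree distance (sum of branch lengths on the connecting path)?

The path runs OTU18 → … → MRCA → … → OTU69; the MRCA is the node subtending (((OTU11,OTU29),OTU69),(((((OTU48,OTU55),OTU49),OTU18),((OTU16,OTU70),(OTU33,OTU58))),(OTU39,OTU59))).
Branch lengths along that path: 0.25 + 0.30 + 0.17 + 0.20 + 0.05 + 0.09 = 1.06.

1.06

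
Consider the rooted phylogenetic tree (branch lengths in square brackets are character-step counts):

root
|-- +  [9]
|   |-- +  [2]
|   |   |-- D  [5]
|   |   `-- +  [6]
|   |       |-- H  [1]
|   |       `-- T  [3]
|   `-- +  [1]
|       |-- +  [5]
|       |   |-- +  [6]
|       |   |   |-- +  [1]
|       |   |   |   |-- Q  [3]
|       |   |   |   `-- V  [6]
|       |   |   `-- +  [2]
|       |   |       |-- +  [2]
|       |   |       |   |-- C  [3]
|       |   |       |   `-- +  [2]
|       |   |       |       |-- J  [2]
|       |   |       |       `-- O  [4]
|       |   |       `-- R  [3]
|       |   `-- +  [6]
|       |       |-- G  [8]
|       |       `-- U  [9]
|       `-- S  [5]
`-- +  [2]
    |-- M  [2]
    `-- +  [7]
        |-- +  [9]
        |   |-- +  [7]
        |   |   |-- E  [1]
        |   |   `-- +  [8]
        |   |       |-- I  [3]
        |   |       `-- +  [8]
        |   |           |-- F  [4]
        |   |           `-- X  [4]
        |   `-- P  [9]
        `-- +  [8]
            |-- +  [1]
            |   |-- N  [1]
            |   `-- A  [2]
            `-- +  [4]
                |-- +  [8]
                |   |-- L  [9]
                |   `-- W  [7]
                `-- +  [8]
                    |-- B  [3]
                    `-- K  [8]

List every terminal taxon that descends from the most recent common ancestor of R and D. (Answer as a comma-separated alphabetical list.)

Tracing R: it sits inside ((C,(J,O)),R).
Tracing D: it sits inside (D,(H,T)).
The smallest clade enclosing both is ((D,(H,T)),((((Q,V),((C,(J,O)),R)),(G,U)),S)); the answer is its 12 terminal taxa in alphabetical order.

C, D, G, H, J, O, Q, R, S, T, U, V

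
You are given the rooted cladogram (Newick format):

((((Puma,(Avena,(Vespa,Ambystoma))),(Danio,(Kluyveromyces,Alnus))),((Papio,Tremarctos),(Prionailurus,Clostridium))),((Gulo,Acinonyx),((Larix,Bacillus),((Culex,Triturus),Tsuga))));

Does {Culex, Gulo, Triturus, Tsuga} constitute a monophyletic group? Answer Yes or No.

No

The MRCA of the listed taxa subtends ((Gulo,Acinonyx),((Larix,Bacillus),((Culex,Triturus),Tsuga))).
That clade also contains Acinonyx, Bacillus, Larix, which are not in the proposed group, so the group is not monophyletic.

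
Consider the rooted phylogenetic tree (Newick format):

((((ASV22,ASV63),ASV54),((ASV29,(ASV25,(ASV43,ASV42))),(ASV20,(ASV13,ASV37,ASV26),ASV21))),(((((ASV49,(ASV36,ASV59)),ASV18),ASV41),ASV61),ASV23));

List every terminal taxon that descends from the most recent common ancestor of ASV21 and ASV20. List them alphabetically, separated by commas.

Tracing ASV21: it sits inside (ASV20,(ASV13,ASV37,ASV26),ASV21).
Tracing ASV20: it sits inside (ASV20,(ASV13,ASV37,ASV26),ASV21).
The smallest clade enclosing both is (ASV20,(ASV13,ASV37,ASV26),ASV21); the answer is its 5 terminal taxa in alphabetical order.

ASV13, ASV20, ASV21, ASV26, ASV37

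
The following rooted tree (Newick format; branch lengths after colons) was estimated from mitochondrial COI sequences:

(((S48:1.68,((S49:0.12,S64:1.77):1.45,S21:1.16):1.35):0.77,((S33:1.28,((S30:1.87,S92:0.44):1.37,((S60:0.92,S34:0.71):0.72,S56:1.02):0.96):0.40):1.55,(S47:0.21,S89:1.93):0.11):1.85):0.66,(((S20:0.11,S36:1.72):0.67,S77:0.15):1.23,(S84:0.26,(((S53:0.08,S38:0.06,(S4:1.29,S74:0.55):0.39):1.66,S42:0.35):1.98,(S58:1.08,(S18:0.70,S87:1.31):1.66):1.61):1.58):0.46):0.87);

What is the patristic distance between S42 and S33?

10.58

The path runs S42 → … → MRCA → … → S33; the MRCA is the root of the tree.
Branch lengths along that path: 0.35 + 1.98 + 1.58 + 0.46 + 0.87 + 0.66 + 1.85 + 1.55 + 1.28 = 10.58.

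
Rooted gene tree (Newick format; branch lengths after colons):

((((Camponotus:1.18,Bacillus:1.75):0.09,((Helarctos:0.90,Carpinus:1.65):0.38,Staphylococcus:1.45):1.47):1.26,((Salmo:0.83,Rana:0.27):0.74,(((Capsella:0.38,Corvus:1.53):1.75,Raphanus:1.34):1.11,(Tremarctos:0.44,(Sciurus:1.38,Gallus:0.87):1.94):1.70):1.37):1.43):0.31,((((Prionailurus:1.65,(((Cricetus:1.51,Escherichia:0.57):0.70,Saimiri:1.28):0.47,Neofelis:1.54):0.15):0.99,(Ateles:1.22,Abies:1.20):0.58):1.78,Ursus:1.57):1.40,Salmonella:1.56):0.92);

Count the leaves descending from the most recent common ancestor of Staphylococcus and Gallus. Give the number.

13

The MRCA of Staphylococcus and Gallus is the node subtending (((Camponotus,Bacillus),((Helarctos,Carpinus),Staphylococcus)),((Salmo,Rana),(((Capsella,Corvus),Raphanus),(Tremarctos,(Sciurus,Gallus))))).
That clade contains 13 terminal taxa: Bacillus, Camponotus, Capsella, Carpinus, Corvus, Gallus, Helarctos, Rana, Raphanus, Salmo, Sciurus, Staphylococcus, Tremarctos.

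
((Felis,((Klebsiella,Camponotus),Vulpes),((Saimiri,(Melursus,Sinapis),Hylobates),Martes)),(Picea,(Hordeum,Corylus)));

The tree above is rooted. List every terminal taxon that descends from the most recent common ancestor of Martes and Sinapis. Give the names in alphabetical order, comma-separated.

Tracing Martes: it sits inside ((Saimiri,(Melursus,Sinapis),Hylobates),Martes).
Tracing Sinapis: it sits inside (Melursus,Sinapis).
The smallest clade enclosing both is ((Saimiri,(Melursus,Sinapis),Hylobates),Martes); the answer is its 5 terminal taxa in alphabetical order.

Hylobates, Martes, Melursus, Saimiri, Sinapis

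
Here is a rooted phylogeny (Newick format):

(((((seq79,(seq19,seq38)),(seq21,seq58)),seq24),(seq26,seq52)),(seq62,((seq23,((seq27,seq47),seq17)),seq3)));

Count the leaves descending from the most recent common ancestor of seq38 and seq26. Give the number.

8

The MRCA of seq38 and seq26 is the node subtending ((((seq79,(seq19,seq38)),(seq21,seq58)),seq24),(seq26,seq52)).
That clade contains 8 terminal taxa: seq19, seq21, seq24, seq26, seq38, seq52, seq58, seq79.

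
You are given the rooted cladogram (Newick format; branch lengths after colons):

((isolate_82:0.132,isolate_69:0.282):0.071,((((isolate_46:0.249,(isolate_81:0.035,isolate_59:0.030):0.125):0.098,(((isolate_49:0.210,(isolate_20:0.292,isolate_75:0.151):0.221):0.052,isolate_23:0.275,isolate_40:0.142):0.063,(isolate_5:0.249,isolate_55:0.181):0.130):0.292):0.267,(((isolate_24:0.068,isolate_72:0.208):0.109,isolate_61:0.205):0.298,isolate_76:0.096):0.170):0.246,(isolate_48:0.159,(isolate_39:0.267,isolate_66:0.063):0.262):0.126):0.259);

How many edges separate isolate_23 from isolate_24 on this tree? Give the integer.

8

The MRCA of isolate_23 and isolate_24 is the node subtending (((isolate_46,(isolate_81,isolate_59)),(((isolate_49,(isolate_20,isolate_75)),isolate_23,isolate_40),(isolate_5,isolate_55))),(((isolate_24,isolate_72),isolate_61),isolate_76)).
From isolate_23 up to that node: 4 branches. From isolate_24 up to the same node: 4 branches. Total: 4 + 4 = 8.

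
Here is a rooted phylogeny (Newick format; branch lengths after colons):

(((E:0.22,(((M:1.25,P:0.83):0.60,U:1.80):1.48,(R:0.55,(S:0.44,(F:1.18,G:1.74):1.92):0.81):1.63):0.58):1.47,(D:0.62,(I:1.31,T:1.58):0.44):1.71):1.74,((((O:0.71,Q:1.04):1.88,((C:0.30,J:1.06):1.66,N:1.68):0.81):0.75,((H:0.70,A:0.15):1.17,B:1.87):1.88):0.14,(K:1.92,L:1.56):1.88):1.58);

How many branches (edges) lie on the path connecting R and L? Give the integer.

The MRCA of R and L is the root of the tree.
From R up to that node: 5 branches. From L up to the same node: 3 branches. Total: 5 + 3 = 8.

8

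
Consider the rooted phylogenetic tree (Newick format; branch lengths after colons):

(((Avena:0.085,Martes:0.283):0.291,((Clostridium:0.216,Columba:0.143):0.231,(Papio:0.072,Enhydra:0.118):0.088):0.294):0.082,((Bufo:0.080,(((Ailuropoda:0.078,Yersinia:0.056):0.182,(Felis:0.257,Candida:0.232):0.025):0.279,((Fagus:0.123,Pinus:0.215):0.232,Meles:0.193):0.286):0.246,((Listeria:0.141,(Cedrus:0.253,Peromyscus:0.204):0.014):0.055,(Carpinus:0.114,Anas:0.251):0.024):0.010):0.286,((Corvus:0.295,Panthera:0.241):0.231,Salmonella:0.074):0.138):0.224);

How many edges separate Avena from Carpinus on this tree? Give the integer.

8

The MRCA of Avena and Carpinus is the root of the tree.
From Avena up to that node: 3 branches. From Carpinus up to the same node: 5 branches. Total: 3 + 5 = 8.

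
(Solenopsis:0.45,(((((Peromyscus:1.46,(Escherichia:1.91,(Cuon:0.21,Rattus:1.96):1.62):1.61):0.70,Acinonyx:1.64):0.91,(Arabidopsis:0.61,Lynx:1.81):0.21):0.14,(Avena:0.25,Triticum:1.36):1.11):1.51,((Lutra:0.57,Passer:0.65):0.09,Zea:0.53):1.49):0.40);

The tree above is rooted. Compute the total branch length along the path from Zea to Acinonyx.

The path runs Zea → … → MRCA → … → Acinonyx; the MRCA is the node subtending (((((Peromyscus,(Escherichia,(Cuon,Rattus))),Acinonyx),(Arabidopsis,Lynx)),(Avena,Triticum)),((Lutra,Passer),Zea)).
Branch lengths along that path: 0.53 + 1.49 + 1.51 + 0.14 + 0.91 + 1.64 = 6.22.

6.22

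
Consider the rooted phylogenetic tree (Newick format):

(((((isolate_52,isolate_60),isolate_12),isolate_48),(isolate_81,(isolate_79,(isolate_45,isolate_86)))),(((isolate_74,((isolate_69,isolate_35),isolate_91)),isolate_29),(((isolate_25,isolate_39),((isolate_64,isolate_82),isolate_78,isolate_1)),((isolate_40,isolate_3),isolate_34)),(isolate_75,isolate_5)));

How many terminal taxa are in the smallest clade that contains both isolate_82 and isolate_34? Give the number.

The MRCA of isolate_82 and isolate_34 is the node subtending (((isolate_25,isolate_39),((isolate_64,isolate_82),isolate_78,isolate_1)),((isolate_40,isolate_3),isolate_34)).
That clade contains 9 terminal taxa: isolate_1, isolate_25, isolate_3, isolate_34, isolate_39, isolate_40, isolate_64, isolate_78, isolate_82.

9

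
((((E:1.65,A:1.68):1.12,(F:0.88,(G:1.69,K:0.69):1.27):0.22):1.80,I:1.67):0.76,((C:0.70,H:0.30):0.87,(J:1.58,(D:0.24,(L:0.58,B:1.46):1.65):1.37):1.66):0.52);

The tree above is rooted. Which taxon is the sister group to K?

K attaches to the tree at the node subtending (G,K).
The other lineage descending from that same node — the sister group — is the single tip G.

G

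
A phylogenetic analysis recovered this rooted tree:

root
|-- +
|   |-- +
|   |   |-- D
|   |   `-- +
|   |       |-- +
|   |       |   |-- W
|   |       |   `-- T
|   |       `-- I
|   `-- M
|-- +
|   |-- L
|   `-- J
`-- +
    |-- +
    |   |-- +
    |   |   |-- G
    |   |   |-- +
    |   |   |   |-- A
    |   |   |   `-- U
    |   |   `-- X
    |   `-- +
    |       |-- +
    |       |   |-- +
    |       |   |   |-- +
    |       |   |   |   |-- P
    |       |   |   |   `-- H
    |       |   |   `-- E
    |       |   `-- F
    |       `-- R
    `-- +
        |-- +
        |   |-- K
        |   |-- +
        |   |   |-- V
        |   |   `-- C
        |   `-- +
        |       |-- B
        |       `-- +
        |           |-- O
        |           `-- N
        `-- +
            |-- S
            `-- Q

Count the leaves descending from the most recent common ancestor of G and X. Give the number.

4

The MRCA of G and X is the node subtending (G,(A,U),X).
That clade contains 4 terminal taxa: A, G, U, X.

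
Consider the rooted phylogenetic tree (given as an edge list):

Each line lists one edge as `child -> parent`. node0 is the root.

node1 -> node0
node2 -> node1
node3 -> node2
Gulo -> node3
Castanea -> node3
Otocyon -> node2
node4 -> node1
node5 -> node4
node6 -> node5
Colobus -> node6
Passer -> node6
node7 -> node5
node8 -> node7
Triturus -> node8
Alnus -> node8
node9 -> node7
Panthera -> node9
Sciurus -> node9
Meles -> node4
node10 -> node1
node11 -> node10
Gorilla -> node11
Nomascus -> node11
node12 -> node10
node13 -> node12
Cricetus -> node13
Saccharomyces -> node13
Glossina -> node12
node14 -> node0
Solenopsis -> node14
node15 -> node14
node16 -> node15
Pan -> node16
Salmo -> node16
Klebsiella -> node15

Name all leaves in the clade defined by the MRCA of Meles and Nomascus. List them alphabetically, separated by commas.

Tracing Meles: it sits inside (((Colobus,Passer),((Triturus,Alnus),(Panthera,Sciurus))),Meles).
Tracing Nomascus: it sits inside (Gorilla,Nomascus).
The smallest clade enclosing both is (((Gulo,Castanea),Otocyon),(((Colobus,Passer),((Triturus,Alnus),(Panthera,Sciurus))),Meles),((Gorilla,Nomascus),((Cricetus,Saccharomyces),Glossina))); the answer is its 15 terminal taxa in alphabetical order.

Alnus, Castanea, Colobus, Cricetus, Glossina, Gorilla, Gulo, Meles, Nomascus, Otocyon, Panthera, Passer, Saccharomyces, Sciurus, Triturus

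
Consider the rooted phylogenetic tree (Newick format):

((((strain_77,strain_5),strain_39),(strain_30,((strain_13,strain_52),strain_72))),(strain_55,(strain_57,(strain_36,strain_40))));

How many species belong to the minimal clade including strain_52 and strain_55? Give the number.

The MRCA of strain_52 and strain_55 is the root, so the clade is the entire tree.
That clade contains 11 terminal taxa: strain_13, strain_30, strain_36, strain_39, strain_40, strain_5, strain_52, strain_55, strain_57, strain_72, strain_77.

11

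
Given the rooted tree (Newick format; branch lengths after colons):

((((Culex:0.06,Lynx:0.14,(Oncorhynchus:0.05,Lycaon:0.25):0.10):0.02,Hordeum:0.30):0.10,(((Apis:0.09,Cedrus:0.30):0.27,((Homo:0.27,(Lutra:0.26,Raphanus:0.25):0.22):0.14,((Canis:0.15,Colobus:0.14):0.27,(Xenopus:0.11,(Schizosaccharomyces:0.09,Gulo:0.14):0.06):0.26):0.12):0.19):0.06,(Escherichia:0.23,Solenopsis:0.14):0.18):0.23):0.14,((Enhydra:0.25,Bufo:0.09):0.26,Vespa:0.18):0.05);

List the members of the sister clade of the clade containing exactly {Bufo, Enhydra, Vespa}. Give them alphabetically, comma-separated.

Apis, Canis, Cedrus, Colobus, Culex, Escherichia, Gulo, Homo, Hordeum, Lutra, Lycaon, Lynx, Oncorhynchus, Raphanus, Schizosaccharomyces, Solenopsis, Xenopus

The clade containing exactly {Bufo, Enhydra, Vespa} attaches directly to the root of the tree.
The other lineage descending from that same node — the sister group — is (((Culex,Lynx,(Oncorhynchus,Lycaon)),Hordeum),(((Apis,Cedrus),((Homo,(Lutra,Raphanus)),((Canis,Colobus),(Xenopus,(Schizosaccharomyces,Gulo))))),(Escherichia,Solenopsis))); its 17 tips in alphabetical order are the answer.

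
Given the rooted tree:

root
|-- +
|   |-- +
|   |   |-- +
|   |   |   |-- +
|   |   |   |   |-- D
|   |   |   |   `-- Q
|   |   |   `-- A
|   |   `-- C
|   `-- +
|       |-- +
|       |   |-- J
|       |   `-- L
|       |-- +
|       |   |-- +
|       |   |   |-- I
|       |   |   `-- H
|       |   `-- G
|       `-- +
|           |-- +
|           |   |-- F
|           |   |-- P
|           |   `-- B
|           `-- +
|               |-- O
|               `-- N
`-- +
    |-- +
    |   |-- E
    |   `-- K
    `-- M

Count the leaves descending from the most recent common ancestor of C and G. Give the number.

14

The MRCA of C and G is the node subtending ((((D,Q),A),C),((J,L),((I,H),G),((F,P,B),(O,N)))).
That clade contains 14 terminal taxa: A, B, C, D, F, G, H, I, J, L, N, O, P, Q.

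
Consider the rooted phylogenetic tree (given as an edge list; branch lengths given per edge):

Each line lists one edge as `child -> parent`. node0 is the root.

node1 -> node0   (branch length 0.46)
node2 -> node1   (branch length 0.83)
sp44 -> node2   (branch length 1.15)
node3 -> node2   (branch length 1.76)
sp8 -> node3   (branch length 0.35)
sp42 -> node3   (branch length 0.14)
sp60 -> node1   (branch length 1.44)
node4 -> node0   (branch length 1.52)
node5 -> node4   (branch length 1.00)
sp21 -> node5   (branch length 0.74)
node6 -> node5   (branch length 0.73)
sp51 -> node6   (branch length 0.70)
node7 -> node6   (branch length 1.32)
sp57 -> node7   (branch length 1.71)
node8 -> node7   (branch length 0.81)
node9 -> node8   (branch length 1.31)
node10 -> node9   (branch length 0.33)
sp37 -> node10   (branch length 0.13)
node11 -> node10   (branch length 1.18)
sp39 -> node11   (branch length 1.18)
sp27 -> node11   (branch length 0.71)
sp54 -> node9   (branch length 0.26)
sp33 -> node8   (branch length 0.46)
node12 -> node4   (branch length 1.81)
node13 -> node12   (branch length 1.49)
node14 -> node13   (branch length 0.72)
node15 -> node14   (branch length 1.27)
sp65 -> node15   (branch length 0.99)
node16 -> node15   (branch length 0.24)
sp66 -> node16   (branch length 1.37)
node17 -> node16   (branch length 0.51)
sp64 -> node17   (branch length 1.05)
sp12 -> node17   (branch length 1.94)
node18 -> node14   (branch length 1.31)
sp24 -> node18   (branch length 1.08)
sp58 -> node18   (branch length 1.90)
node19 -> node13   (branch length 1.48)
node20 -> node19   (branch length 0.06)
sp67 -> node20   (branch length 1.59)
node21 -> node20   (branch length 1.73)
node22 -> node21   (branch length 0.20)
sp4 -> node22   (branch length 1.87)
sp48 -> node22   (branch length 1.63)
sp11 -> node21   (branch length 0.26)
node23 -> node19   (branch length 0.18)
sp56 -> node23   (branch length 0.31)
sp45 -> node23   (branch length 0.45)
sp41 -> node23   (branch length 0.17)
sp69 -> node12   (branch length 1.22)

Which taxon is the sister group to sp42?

sp8

sp42 attaches to the tree at the node subtending (sp8,sp42).
The other lineage descending from that same node — the sister group — is the single tip sp8.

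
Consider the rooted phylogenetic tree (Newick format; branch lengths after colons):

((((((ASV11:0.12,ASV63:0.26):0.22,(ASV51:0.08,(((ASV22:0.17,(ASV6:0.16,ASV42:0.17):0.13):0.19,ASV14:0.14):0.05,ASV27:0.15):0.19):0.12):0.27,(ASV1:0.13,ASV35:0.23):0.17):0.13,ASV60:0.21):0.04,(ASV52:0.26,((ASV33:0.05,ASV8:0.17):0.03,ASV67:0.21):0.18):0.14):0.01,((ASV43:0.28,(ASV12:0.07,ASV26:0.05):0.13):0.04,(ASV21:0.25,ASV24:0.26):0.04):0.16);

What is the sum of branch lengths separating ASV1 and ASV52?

0.87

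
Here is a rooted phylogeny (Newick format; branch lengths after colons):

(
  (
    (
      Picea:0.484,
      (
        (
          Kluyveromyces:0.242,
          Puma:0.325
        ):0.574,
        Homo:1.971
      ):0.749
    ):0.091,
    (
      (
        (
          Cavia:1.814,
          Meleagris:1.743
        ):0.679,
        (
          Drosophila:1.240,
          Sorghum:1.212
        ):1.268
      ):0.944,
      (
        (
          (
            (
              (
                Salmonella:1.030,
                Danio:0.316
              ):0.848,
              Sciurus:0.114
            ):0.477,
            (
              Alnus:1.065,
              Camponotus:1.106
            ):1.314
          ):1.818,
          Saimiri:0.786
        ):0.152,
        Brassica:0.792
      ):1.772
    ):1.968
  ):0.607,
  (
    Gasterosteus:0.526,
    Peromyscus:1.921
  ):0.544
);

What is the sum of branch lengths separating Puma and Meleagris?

7.073

The path runs Puma → … → MRCA → … → Meleagris; the MRCA is the node subtending ((Picea,((Kluyveromyces,Puma),Homo)),(((Cavia,Meleagris),(Drosophila,Sorghum)),(((((Salmonella,Danio),Sciurus),(Alnus,Camponotus)),Saimiri),Brassica))).
Branch lengths along that path: 0.325 + 0.574 + 0.749 + 0.091 + 1.968 + 0.944 + 0.679 + 1.743 = 7.073.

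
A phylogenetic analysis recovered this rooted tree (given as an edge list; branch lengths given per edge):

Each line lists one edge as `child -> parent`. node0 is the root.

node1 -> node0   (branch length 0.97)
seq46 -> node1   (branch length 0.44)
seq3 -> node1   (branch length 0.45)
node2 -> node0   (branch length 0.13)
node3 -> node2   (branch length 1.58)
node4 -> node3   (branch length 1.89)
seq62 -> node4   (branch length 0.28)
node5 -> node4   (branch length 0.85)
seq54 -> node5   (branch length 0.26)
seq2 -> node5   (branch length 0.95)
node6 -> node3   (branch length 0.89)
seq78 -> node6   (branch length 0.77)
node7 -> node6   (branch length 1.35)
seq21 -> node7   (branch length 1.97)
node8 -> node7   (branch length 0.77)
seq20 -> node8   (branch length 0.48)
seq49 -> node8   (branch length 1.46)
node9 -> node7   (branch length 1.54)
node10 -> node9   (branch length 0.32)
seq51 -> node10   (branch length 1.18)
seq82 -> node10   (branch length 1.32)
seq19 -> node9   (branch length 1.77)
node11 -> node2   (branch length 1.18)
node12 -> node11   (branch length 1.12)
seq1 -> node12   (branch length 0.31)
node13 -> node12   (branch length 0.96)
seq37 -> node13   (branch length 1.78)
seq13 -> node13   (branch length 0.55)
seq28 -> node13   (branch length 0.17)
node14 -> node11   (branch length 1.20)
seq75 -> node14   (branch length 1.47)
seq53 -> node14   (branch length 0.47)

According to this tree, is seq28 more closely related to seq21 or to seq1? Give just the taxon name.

The MRCA of seq28 and seq1 subtends (seq1,(seq37,seq13,seq28)) (4 taxa).
The MRCA of seq28 and seq21 subtends (((seq62,(seq54,seq2)),(seq78,(seq21,(seq20,seq49),((seq51,seq82),seq19)))),((seq1,(seq37,seq13,seq28)),(seq75,seq53))) (16 taxa).
The first is nested inside the second, so seq28 shares a more recent common ancestor with seq1.

seq1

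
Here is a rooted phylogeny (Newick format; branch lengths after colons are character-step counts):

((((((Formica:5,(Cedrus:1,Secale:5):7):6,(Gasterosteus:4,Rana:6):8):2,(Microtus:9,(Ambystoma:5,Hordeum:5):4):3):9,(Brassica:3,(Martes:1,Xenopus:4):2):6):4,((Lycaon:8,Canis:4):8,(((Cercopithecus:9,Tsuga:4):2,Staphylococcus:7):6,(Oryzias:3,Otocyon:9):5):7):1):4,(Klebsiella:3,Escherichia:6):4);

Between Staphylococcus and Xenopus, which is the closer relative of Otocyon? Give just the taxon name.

Staphylococcus

The MRCA of Otocyon and Staphylococcus subtends (((Cercopithecus,Tsuga),Staphylococcus),(Oryzias,Otocyon)) (5 taxa).
The MRCA of Otocyon and Xenopus subtends (((((Formica,(Cedrus,Secale)),(Gasterosteus,Rana)),(Microtus,(Ambystoma,Hordeum))),(Brassica,(Martes,Xenopus))),((Lycaon,Canis),(((Cercopithecus,Tsuga),Staphylococcus),(Oryzias,Otocyon)))) (18 taxa).
The first is nested inside the second, so Otocyon shares a more recent common ancestor with Staphylococcus.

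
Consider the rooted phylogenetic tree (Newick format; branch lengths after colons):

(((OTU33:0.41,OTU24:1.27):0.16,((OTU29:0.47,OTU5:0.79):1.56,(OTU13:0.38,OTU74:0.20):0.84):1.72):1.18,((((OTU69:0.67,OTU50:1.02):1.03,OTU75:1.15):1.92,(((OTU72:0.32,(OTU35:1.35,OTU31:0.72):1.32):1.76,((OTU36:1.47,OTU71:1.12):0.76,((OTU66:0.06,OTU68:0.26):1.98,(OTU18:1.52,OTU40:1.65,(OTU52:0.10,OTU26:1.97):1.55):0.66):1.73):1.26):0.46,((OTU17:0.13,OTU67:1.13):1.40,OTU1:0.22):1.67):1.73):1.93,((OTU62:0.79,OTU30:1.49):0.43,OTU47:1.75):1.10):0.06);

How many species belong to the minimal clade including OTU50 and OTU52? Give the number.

17

The MRCA of OTU50 and OTU52 is the node subtending (((OTU69,OTU50),OTU75),(((OTU72,(OTU35,OTU31)),((OTU36,OTU71),((OTU66,OTU68),(OTU18,OTU40,(OTU52,OTU26))))),((OTU17,OTU67),OTU1))).
That clade contains 17 terminal taxa: OTU1, OTU17, OTU18, OTU26, OTU31, OTU35, OTU36, OTU40, OTU50, OTU52, OTU66, OTU67, OTU68, OTU69, OTU71, OTU72, OTU75.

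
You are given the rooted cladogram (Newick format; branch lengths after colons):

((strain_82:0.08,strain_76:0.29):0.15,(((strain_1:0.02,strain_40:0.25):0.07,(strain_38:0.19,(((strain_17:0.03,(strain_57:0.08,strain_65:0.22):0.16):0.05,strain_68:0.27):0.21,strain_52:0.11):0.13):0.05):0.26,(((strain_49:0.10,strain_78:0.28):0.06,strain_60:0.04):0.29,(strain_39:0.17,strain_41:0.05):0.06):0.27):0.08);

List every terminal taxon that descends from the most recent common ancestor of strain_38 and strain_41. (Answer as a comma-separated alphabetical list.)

strain_1, strain_17, strain_38, strain_39, strain_40, strain_41, strain_49, strain_52, strain_57, strain_60, strain_65, strain_68, strain_78

Tracing strain_38: it sits inside (strain_38,(((strain_17,(strain_57,strain_65)),strain_68),strain_52)).
Tracing strain_41: it sits inside (strain_39,strain_41).
The smallest clade enclosing both is (((strain_1,strain_40),(strain_38,(((strain_17,(strain_57,strain_65)),strain_68),strain_52))),(((strain_49,strain_78),strain_60),(strain_39,strain_41))); the answer is its 13 terminal taxa in alphabetical order.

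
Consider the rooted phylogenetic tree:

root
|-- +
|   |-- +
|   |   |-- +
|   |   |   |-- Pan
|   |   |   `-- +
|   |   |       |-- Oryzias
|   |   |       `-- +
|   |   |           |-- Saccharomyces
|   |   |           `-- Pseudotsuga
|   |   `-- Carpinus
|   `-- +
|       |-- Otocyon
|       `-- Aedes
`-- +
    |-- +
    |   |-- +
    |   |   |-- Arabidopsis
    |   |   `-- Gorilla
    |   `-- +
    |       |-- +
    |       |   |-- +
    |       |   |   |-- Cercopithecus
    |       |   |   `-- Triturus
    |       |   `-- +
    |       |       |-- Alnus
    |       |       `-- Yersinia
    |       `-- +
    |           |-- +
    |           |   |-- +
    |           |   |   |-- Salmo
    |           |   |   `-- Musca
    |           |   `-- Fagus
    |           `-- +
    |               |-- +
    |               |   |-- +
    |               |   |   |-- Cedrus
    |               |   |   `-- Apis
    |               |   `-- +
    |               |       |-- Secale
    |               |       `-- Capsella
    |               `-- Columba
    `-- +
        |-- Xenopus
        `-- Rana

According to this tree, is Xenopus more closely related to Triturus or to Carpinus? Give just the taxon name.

Triturus

The MRCA of Xenopus and Triturus subtends (((Arabidopsis,Gorilla),(((Cercopithecus,Triturus),(Alnus,Yersinia)),(((Salmo,Musca),Fagus),(((Cedrus,Apis),(Secale,Capsella)),Columba)))),(Xenopus,Rana)) (16 taxa).
The MRCA of Xenopus and Carpinus is the root, subtending the entire tree (23 taxa).
The first is nested inside the second, so Xenopus shares a more recent common ancestor with Triturus.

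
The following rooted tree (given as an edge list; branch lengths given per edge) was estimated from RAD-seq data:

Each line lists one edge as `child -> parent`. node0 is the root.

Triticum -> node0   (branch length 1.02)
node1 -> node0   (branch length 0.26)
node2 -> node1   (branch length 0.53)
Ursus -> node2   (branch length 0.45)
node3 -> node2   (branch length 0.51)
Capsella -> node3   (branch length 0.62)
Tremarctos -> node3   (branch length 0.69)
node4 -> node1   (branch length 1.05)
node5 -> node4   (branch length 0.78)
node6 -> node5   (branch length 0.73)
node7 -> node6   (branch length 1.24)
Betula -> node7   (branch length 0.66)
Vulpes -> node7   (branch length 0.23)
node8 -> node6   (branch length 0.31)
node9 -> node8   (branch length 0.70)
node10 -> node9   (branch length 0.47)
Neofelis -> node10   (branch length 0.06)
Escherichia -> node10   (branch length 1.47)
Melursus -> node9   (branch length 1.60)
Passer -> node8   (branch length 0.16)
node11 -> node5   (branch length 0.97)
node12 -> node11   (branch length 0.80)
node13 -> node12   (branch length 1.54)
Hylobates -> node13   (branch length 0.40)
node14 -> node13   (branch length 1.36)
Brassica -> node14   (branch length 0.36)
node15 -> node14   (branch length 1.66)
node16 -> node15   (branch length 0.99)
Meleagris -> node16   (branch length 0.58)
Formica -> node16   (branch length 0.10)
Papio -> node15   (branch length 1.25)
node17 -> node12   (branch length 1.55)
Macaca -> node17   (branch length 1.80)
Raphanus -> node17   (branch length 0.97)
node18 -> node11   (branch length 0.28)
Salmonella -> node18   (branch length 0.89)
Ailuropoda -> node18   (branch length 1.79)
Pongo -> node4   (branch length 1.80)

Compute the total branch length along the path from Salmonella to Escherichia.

The path runs Salmonella → … → MRCA → … → Escherichia; the MRCA is the node subtending (((Betula,Vulpes),(((Neofelis,Escherichia),Melursus),Passer)),(((Hylobates,(Brassica,((Meleagris,Formica),Papio))),(Macaca,Raphanus)),(Salmonella,Ailuropoda))).
Branch lengths along that path: 0.89 + 0.28 + 0.97 + 0.73 + 0.31 + 0.70 + 0.47 + 1.47 = 5.82.

5.82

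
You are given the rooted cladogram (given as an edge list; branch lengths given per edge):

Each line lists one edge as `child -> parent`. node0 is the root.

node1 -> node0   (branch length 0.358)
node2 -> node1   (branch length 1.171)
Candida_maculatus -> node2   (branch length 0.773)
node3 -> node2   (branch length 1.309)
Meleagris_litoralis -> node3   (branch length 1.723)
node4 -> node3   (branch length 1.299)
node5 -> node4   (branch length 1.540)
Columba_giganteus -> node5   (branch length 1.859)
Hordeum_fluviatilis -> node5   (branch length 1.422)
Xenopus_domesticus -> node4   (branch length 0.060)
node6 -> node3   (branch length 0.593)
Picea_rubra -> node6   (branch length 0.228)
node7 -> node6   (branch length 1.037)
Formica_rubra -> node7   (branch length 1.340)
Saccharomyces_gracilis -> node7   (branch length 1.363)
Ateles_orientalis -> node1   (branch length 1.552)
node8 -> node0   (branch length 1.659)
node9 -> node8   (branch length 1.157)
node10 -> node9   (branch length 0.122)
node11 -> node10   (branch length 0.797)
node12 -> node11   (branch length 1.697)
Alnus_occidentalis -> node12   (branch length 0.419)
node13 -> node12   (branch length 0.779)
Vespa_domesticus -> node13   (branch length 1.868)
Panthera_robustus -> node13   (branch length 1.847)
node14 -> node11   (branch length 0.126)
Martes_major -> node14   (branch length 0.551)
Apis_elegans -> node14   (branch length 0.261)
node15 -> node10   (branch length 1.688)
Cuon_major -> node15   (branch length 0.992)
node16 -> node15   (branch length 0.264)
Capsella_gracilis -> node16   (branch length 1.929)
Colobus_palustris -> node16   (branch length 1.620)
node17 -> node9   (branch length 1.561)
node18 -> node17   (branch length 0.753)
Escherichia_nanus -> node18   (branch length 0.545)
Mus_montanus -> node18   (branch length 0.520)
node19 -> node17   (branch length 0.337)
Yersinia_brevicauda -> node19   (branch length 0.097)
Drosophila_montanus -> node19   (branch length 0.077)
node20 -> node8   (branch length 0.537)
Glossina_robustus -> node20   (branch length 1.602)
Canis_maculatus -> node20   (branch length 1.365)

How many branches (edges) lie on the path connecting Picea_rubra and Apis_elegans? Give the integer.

11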